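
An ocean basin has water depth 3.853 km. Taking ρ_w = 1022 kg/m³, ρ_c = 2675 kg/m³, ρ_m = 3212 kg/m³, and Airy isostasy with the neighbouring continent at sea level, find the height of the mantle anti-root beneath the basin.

In Airy isostatic equilibrium: replacing crust with seawater at the top is compensated by replacing crust with mantle at the base: d (ρ_c − ρ_w) = a (ρ_m − ρ_c).
a = d (ρ_c − ρ_w)/(ρ_m − ρ_c) = 3.853 km × 1653/537 = 11.9 km.

11.9 km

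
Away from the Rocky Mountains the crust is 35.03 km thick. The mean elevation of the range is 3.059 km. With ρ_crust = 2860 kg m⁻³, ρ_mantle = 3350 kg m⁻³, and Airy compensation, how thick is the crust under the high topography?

55.9 km

Root depth r = h ρ_c / (ρ_m − ρ_c) = 3.059 km × 2860 / 490 = 17.85 km.
Total thickness = T + h + r = 35.03 km + 3.059 km + 17.85 km = 55.9 km.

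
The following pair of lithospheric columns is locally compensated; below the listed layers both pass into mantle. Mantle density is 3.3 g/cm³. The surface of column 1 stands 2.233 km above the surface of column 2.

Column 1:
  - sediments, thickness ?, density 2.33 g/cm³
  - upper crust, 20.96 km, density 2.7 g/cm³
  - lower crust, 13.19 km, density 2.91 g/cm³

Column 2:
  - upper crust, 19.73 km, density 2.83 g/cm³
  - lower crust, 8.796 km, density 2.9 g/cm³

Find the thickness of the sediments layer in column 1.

2.52 km

Take the compensation level at the base of the deeper column (depth z_c below the surface of column 1) and equate Σ ρ_i t_i down to z_c; mantle fills any gap and the z_c terms cancel.
Column 1: x×2.33 + 20.96×2.7 + 13.19×2.91 + (z_c − 34.15 − x)×3.3
Column 2: 2.233×0 + 19.73×2.83 + 8.796×2.9 + (z_c − 2.233 − 28.526)×3.3
The z_c×3.3 term appears on both sides and cancels. Collect the known terms of each column as K = Σ(ρt)_known − 3.3 × (depth of known layers): K_1 = 94.9749 − 3.3×34.15 = −17.7201; K_2 = 81.3443 − 3.3×(2.233 + 28.526) = −20.1604.
Balance: K_1 − x×(3.3 − 2.33) = K_2, so x = (K_1 − K_2)/(3.3 − 2.33) = 2.4403/0.97 = 2.52 km.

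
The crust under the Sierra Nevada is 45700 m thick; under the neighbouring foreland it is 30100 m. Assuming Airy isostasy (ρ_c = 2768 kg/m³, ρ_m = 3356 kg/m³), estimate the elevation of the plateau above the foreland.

Excess crust Δ = 45700 m − 30100 m = 15600 m, split between elevation h and root r with h + r = Δ.
Airy balance ρ_c h = (ρ_m − ρ_c) r gives r = h ρ_c/(ρ_m − ρ_c), so h (1 + ρ_c/(ρ_m − ρ_c)) = Δ, i.e. h = Δ (ρ_m − ρ_c)/ρ_m.
h = 15600 m × 588/3356 = 2730 m.

2730 m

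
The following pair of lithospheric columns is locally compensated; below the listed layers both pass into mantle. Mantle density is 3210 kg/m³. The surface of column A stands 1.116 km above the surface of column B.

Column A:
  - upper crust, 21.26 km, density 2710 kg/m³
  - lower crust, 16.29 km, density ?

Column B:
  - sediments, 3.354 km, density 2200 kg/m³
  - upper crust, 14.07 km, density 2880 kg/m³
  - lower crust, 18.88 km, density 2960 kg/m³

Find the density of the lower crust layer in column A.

Take the compensation level at the base of the deeper column (depth z_c below the surface of column A) and equate Σ ρ_i t_i down to z_c; mantle fills any gap and the z_c terms cancel.
Column A: 21.26×2710 + 16.29×ρ + (z_c − 37.55)×3210
Column B: 1.116×0 + 3.354×2200 + 14.07×2880 + 18.88×2960 + (z_c − 1.116 − 36.304)×3210
The z_c×3210 term appears on both sides and cancels. Collect the known terms of each column as K = Σ(ρt)_known − 3210 × (depth of known layers): K_A = 57614.6 − 3210×37.55 = −62920.9; K_B = 103785.2 − 3210×(1.116 + 36.304) = −16333.
Balance: K_A + 16.29×ρ = K_B, so ρ = (K_B − K_A)/16.29 = 46587.9/16.29 = 2860 kg/m³.

2860 kg/m³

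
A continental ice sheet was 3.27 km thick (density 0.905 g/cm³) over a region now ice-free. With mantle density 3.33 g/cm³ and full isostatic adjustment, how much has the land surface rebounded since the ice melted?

Removing the load lets mantle flow back in; uplift u satisfies ρ_ice t = ρ_m u.
u = t ρ_ice/ρ_m = 3.27 km × 0.905/3.33 = 0.889 km.

0.889 km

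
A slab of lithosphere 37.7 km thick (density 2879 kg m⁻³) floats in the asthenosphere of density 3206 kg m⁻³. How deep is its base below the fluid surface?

Draft d = t ρ_obj/ρ_fluid = 37.7 km × 2879/3206 = 33.9 km.

33.9 km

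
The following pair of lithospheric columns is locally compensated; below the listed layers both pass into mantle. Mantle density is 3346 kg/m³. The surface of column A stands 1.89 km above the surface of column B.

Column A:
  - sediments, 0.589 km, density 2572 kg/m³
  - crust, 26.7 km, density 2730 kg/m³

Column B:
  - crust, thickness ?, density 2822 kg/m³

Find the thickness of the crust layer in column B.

Take the compensation level at the base of the deeper column (depth z_c below the surface of column A) and equate Σ ρ_i t_i down to z_c; mantle fills any gap and the z_c terms cancel.
Column A: 0.589×2572 + 26.7×2730 + (z_c − 27.289)×3346
Column B: 1.89×0 + x×2822 + (z_c − 1.89 − 0 − x)×3346
The z_c×3346 term appears on both sides and cancels. Collect the known terms of each column as K = Σ(ρt)_known − 3346 × (depth of known layers): K_A = 74405.908 − 3346×27.289 = −16903.086; K_B = 0 − 3346×(1.89 + 0) = −6323.94.
Balance: K_A = K_B − x×(3346 − 2822), so x = (K_B − K_A)/(3346 − 2822) = 10579.1/524 = 20.2 km.

20.2 km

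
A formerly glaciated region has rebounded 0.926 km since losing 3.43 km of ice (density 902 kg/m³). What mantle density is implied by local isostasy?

ρ_m = ρ_ice t / u = 902 × 3.43 km/0.926 km = 3340 kg/m³.

3340 kg/m³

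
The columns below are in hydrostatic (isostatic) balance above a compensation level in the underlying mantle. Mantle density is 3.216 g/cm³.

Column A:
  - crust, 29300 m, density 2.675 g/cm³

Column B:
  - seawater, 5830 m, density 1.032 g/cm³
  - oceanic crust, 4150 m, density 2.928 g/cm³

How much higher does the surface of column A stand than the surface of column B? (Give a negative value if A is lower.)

598 m

For any compensation level in the mantle, the mantle terms cancel and isostasy reduces to e = (Σt_A − Σt_B) − (Σ(ρt)_A − Σ(ρt)_B) / ρ_m.
Σt_A = 29300 m; Σt_B = 9980 m; Σ(ρt)_A = 78377.5; Σ(ρt)_B = 18167.76 (in m·g/cm³).
e = (29300 − 9980) − (78377.5 − 18167.76) / 3.216 = 598 m.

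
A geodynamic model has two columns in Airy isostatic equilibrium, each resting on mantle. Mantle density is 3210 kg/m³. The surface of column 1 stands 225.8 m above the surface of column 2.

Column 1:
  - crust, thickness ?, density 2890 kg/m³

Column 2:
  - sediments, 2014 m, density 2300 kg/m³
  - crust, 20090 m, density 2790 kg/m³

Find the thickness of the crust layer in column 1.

Take the compensation level at the base of the deeper column (depth z_c below the surface of column 1) and equate Σ ρ_i t_i down to z_c; mantle fills any gap and the z_c terms cancel.
Column 1: x×2890 + (z_c − 0 − x)×3210
Column 2: 225.8×0 + 2014×2300 + 20090×2790 + (z_c − 225.8 − 22104)×3210
The z_c×3210 term appears on both sides and cancels. Collect the known terms of each column as K = Σ(ρt)_known − 3210 × (depth of known layers): K_1 = 0 − 3210×0 = 0; K_2 = 60683300 − 3210×(225.8 + 22104) = −10995358.
Balance: K_1 − x×(3210 − 2890) = K_2, so x = (K_1 − K_2)/(3210 − 2890) = 10995400/320 = 34400 m.

34400 m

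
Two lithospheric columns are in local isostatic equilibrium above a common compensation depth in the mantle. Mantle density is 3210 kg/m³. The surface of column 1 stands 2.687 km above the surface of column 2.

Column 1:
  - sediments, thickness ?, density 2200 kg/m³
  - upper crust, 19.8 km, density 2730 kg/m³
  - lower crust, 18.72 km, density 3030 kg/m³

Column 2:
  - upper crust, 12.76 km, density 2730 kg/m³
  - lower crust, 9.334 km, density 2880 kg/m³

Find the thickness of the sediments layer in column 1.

Take the compensation level at the base of the deeper column (depth z_c below the surface of column 1) and equate Σ ρ_i t_i down to z_c; mantle fills any gap and the z_c terms cancel.
Column 1: x×2200 + 19.8×2730 + 18.72×3030 + (z_c − 38.52 − x)×3210
Column 2: 2.687×0 + 12.76×2730 + 9.334×2880 + (z_c − 2.687 − 22.094)×3210
The z_c×3210 term appears on both sides and cancels. Collect the known terms of each column as K = Σ(ρt)_known − 3210 × (depth of known layers): K_1 = 110775.6 − 3210×38.52 = −12873.6; K_2 = 61716.72 − 3210×(2.687 + 22.094) = −17830.29.
Balance: K_1 − x×(3210 − 2200) = K_2, so x = (K_1 − K_2)/(3210 − 2200) = 4956.69/1010 = 4.91 km.

4.91 km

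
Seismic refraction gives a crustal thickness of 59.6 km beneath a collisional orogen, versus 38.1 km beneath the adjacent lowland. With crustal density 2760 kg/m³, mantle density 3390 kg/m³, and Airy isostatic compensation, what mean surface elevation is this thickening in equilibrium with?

4 km

Excess crust Δ = 59.6 km − 38.1 km = 21.5 km, split between elevation h and root r with h + r = Δ.
Airy balance ρ_c h = (ρ_m − ρ_c) r gives r = h ρ_c/(ρ_m − ρ_c), so h (1 + ρ_c/(ρ_m − ρ_c)) = Δ, i.e. h = Δ (ρ_m − ρ_c)/ρ_m.
h = 21.5 km × 630/3390 = 4 km.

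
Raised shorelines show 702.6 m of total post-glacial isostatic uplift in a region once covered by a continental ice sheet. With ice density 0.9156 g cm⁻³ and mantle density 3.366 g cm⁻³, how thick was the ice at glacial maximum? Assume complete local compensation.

u = t ρ_ice/ρ_m → t = u ρ_m/ρ_ice = 702.6 m × 3.366/0.9156 = 2580 m.

2580 m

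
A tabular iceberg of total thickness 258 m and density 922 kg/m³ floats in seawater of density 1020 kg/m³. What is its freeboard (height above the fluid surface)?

24.8 m

Floating equilibrium: submerged depth d = t ρ_obj/ρ_fluid = 258 m × 922/1020 = 233.2 m.
Freeboard = t − d = 258 m − 233.2 m = 24.8 m.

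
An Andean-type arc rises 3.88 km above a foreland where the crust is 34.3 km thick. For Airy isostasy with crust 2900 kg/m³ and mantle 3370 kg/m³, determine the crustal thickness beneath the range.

62.1 km

Root depth r = h ρ_c / (ρ_m − ρ_c) = 3.88 km × 2900 / 470 = 23.94 km.
Total thickness = T + h + r = 34.3 km + 3.88 km + 23.94 km = 62.1 km.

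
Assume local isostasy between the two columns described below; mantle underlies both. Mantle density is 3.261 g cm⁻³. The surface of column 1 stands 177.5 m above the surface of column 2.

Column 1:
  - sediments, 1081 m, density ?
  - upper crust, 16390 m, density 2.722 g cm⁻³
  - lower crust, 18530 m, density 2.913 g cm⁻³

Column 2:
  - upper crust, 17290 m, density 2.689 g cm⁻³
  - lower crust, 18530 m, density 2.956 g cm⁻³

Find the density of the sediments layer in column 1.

Take the compensation level at the base of the deeper column (depth z_c below the surface of column 1) and equate Σ ρ_i t_i down to z_c; mantle fills any gap and the z_c terms cancel.
Column 1: 1081×ρ + 16390×2.722 + 18530×2.913 + (z_c − 36001)×3.261
Column 2: 177.5×0 + 17290×2.689 + 18530×2.956 + (z_c − 177.5 − 35820)×3.261
The z_c×3.261 term appears on both sides and cancels. Collect the known terms of each column as K = Σ(ρt)_known − 3.261 × (depth of known layers): K_1 = 98591.47 − 3.261×36001 = −18807.791; K_2 = 101267.49 − 3.261×(177.5 + 35820) = −16120.3575.
Balance: K_1 + 1081×ρ = K_2, so ρ = (K_2 − K_1)/1081 = 2687.43/1081 = 2.49 g cm⁻³.

2.49 g cm⁻³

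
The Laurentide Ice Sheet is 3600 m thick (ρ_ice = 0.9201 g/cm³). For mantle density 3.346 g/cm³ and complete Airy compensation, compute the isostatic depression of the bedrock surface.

Isostatic balance requires: the ice load ρ_ice t is balanced by mantle displaced below, ρ_m s.
s = t ρ_ice / ρ_m = 3600 m × 0.9201/3.346 = 990 m.

990 m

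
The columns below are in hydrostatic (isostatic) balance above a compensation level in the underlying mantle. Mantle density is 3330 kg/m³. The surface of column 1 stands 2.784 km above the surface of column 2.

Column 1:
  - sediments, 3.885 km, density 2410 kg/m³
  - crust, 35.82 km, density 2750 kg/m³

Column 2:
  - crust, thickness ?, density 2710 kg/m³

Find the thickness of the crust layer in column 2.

24.3 km

Take the compensation level at the base of the deeper column (depth z_c below the surface of column 1) and equate Σ ρ_i t_i down to z_c; mantle fills any gap and the z_c terms cancel.
Column 1: 3.885×2410 + 35.82×2750 + (z_c − 39.705)×3330
Column 2: 2.784×0 + x×2710 + (z_c − 2.784 − 0 − x)×3330
The z_c×3330 term appears on both sides and cancels. Collect the known terms of each column as K = Σ(ρt)_known − 3330 × (depth of known layers): K_1 = 107867.85 − 3330×39.705 = −24349.8; K_2 = 0 − 3330×(2.784 + 0) = −9270.72.
Balance: K_1 = K_2 − x×(3330 − 2710), so x = (K_2 − K_1)/(3330 − 2710) = 15079.1/620 = 24.3 km.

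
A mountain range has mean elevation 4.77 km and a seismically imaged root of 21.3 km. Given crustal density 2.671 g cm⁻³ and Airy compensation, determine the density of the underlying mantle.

Airy balance: ρ_c h = (ρ_m − ρ_c) r → ρ_m = ρ_c (1 + h/r).
ρ_m = 2.671 × (1 + 4.77 km/21.3 km) = 3.27 g cm⁻³.

3.27 g cm⁻³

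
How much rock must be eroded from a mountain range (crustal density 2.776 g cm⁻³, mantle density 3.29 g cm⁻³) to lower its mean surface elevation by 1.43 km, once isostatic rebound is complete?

Net drop Δ = e − u = e − e ρ_c/ρ_m = e (ρ_m − ρ_c)/ρ_m.
e = Δ ρ_m/(ρ_m − ρ_c) = 1.43 km × 3.29/0.514 = 9.15 km.

9.15 km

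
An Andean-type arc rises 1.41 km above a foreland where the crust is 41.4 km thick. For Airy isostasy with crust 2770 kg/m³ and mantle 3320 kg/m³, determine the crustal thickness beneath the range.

49.9 km

Root depth r = h ρ_c / (ρ_m − ρ_c) = 1.41 km × 2770 / 550 = 7.101 km.
Total thickness = T + h + r = 41.4 km + 1.41 km + 7.101 km = 49.9 km.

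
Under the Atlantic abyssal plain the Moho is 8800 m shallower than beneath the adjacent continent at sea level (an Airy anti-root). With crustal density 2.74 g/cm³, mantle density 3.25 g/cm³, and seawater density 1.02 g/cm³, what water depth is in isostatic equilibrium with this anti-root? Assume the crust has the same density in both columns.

Replacing a thickness d of crust by seawater at the top must be balanced by replacing crust with mantle at the base: d (ρ_c − ρ_w) = a (ρ_m − ρ_c).
d = a (ρ_m − ρ_c)/(ρ_c − ρ_w) = 8800 m × 0.51/1.72 = 2610 m.

2610 m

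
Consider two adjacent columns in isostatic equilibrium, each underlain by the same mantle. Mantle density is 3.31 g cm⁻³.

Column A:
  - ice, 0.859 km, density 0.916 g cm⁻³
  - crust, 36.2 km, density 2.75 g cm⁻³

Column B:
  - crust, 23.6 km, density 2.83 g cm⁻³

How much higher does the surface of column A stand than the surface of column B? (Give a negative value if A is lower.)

3.32 km

For any compensation level in the mantle, the mantle terms cancel and isostasy reduces to e = (Σt_A − Σt_B) − (Σ(ρt)_A − Σ(ρt)_B) / ρ_m.
Σt_A = 37.059 km; Σt_B = 23.6 km; Σ(ρt)_A = 100.336844; Σ(ρt)_B = 66.788 (in km·g cm⁻³).
e = (37.059 − 23.6) − (100.336844 − 66.788) / 3.31 = 3.32 km.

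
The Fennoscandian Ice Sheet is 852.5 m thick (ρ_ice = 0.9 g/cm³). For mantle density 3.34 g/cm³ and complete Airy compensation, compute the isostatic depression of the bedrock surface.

230 m

By Archimedes' principle applied to the lithosphere: the ice load ρ_ice t is balanced by mantle displaced below, ρ_m s.
s = t ρ_ice / ρ_m = 852.5 m × 0.9/3.34 = 230 m.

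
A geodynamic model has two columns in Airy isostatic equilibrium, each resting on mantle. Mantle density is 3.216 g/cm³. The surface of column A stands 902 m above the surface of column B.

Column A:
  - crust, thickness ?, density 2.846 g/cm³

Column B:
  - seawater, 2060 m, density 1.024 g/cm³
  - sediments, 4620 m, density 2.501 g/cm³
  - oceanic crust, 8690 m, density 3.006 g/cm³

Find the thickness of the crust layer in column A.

33900 m

Take the compensation level at the base of the deeper column (depth z_c below the surface of column A) and equate Σ ρ_i t_i down to z_c; mantle fills any gap and the z_c terms cancel.
Column A: x×2.846 + (z_c − 0 − x)×3.216
Column B: 902×0 + 2060×1.024 + 4620×2.501 + 8690×3.006 + (z_c − 902 − 15370)×3.216
The z_c×3.216 term appears on both sides and cancels. Collect the known terms of each column as K = Σ(ρt)_known − 3.216 × (depth of known layers): K_A = 0 − 3.216×0 = 0; K_B = 39786.2 − 3.216×(902 + 15370) = −12544.552.
Balance: K_A − x×(3.216 − 2.846) = K_B, so x = (K_A − K_B)/(3.216 − 2.846) = 12544.6/0.37 = 33900 m.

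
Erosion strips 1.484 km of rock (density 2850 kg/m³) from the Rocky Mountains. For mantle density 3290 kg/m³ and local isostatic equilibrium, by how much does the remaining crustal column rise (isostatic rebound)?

Unloading: uplift u = e ρ_c/ρ_m = 1.484 km × 2850/3290 = 1.29 km.

1.29 km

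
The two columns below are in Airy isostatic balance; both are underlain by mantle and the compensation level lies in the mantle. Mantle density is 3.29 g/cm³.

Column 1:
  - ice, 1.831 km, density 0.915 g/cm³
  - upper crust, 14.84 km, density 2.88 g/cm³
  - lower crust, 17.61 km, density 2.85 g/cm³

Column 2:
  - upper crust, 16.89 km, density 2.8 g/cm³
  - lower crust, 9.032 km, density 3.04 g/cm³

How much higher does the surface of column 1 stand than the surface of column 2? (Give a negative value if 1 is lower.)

2.32 km

For any compensation level in the mantle, the mantle terms cancel and isostasy reduces to e = (Σt_1 − Σt_2) − (Σ(ρt)_1 − Σ(ρt)_2) / ρ_m.
Σt_1 = 34.281 km; Σt_2 = 25.922 km; Σ(ρt)_1 = 94.603065; Σ(ρt)_2 = 74.74928 (in km·g/cm³).
e = (34.281 − 25.922) − (94.603065 − 74.74928) / 3.29 = 2.32 km.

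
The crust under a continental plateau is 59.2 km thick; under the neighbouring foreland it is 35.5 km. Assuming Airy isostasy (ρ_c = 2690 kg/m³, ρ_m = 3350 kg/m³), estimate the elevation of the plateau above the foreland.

4.67 km

Excess crust Δ = 59.2 km − 35.5 km = 23.7 km, split between elevation h and root r with h + r = Δ.
Airy balance ρ_c h = (ρ_m − ρ_c) r gives r = h ρ_c/(ρ_m − ρ_c), so h (1 + ρ_c/(ρ_m − ρ_c)) = Δ, i.e. h = Δ (ρ_m − ρ_c)/ρ_m.
h = 23.7 km × 660/3350 = 4.67 km.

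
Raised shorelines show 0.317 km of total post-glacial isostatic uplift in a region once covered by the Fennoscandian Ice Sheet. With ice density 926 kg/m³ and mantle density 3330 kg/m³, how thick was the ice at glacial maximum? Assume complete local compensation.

u = t ρ_ice/ρ_m → t = u ρ_m/ρ_ice = 0.317 km × 3330/926 = 1.14 km.

1.14 km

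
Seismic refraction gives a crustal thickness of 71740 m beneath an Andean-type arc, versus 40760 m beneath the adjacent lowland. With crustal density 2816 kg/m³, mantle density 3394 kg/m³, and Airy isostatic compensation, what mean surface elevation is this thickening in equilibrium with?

Excess crust Δ = 71740 m − 40760 m = 30980 m, split between elevation h and root r with h + r = Δ.
Airy balance ρ_c h = (ρ_m − ρ_c) r gives r = h ρ_c/(ρ_m − ρ_c), so h (1 + ρ_c/(ρ_m − ρ_c)) = Δ, i.e. h = Δ (ρ_m − ρ_c)/ρ_m.
h = 30980 m × 578/3394 = 5280 m.

5280 m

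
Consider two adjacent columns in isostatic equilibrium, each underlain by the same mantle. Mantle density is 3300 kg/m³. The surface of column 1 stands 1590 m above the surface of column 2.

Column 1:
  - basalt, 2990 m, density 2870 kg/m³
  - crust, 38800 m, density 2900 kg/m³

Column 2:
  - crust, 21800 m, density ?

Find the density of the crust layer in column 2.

Take the compensation level at the base of the deeper column (depth z_c below the surface of column 1) and equate Σ ρ_i t_i down to z_c; mantle fills any gap and the z_c terms cancel.
Column 1: 2990×2870 + 38800×2900 + (z_c − 41790)×3300
Column 2: 1590×0 + 21800×ρ + (z_c − 1590 − 21800)×3300
The z_c×3300 term appears on both sides and cancels. Collect the known terms of each column as K = Σ(ρt)_known − 3300 × (depth of known layers): K_1 = 121101300 − 3300×41790 = −16805700; K_2 = 0 − 3300×(1590 + 21800) = −77187000.
Balance: K_1 = K_2 + 21800×ρ, so ρ = (K_1 − K_2)/21800 = 60381300/21800 = 2770 kg/m³.

2770 kg/m³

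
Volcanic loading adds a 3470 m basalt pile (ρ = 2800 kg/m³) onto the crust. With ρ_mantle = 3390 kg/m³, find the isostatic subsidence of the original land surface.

2870 m

Subaerial loading: s = t ρ_load / ρ_m.
s = 3470 m × 2800/3390 = 2870 m.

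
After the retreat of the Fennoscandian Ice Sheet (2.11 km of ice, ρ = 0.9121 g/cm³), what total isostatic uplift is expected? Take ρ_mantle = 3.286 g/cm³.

0.586 km

Removing the load lets mantle flow back in; uplift u satisfies ρ_ice t = ρ_m u.
u = t ρ_ice/ρ_m = 2.11 km × 0.9121/3.286 = 0.586 km.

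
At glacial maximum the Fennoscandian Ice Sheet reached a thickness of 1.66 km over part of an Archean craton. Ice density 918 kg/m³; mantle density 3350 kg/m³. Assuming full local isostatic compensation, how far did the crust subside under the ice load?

In Airy isostatic equilibrium: the ice load ρ_ice t is balanced by mantle displaced below, ρ_m s.
s = t ρ_ice / ρ_m = 1.66 km × 918/3350 = 0.455 km.

0.455 km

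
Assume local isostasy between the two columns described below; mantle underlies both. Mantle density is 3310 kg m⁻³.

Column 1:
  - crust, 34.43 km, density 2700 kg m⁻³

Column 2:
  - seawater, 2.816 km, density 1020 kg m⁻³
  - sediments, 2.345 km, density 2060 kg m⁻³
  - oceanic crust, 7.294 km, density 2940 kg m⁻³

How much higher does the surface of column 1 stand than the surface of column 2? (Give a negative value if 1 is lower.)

2.7 km

For any compensation level in the mantle, the mantle terms cancel and isostasy reduces to e = (Σt_1 − Σt_2) − (Σ(ρt)_1 − Σ(ρt)_2) / ρ_m.
Σt_1 = 34.43 km; Σt_2 = 12.455 km; Σ(ρt)_1 = 92961; Σ(ρt)_2 = 29147.38 (in km·kg m⁻³).
e = (34.43 − 12.455) − (92961 − 29147.38) / 3310 = 2.7 km.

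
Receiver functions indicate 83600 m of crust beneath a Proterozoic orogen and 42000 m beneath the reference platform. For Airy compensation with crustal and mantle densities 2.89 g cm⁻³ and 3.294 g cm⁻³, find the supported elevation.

Excess crust Δ = 83600 m − 42000 m = 41600 m, split between elevation h and root r with h + r = Δ.
Airy balance ρ_c h = (ρ_m − ρ_c) r gives r = h ρ_c/(ρ_m − ρ_c), so h (1 + ρ_c/(ρ_m − ρ_c)) = Δ, i.e. h = Δ (ρ_m − ρ_c)/ρ_m.
h = 41600 m × 0.404/3.294 = 5100 m.

5100 m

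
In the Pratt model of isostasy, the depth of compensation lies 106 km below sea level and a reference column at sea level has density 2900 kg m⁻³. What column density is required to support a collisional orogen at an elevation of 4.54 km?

2780 kg m⁻³

Pratt balance: ρ_ref D = ρ (D + h).
ρ = ρ_ref D/(D + h) = 2900 × 106 km/(106 km + 4.54 km) = 2780 kg m⁻³.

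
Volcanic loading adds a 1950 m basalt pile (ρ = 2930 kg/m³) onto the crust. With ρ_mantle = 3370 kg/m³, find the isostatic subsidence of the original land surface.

1700 m

Subaerial loading: s = t ρ_load / ρ_m.
s = 1950 m × 2930/3370 = 1700 m.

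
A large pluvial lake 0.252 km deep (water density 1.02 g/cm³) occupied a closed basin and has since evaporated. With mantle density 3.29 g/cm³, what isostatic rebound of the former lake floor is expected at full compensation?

0.0781 km

u = d ρ_w/ρ_m = 0.252 km × 1.02/3.29 = 0.0781 km.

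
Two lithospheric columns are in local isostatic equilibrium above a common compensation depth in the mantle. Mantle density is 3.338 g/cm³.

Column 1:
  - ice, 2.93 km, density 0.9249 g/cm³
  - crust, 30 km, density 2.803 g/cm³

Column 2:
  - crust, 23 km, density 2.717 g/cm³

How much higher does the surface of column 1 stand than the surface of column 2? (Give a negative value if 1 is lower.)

For any compensation level in the mantle, the mantle terms cancel and isostasy reduces to e = (Σt_1 − Σt_2) − (Σ(ρt)_1 − Σ(ρt)_2) / ρ_m.
Σt_1 = 32.93 km; Σt_2 = 23 km; Σ(ρt)_1 = 86.799957; Σ(ρt)_2 = 62.491 (in km·g/cm³).
e = (32.93 − 23) − (86.799957 − 62.491) / 3.338 = 2.65 km.

2.65 km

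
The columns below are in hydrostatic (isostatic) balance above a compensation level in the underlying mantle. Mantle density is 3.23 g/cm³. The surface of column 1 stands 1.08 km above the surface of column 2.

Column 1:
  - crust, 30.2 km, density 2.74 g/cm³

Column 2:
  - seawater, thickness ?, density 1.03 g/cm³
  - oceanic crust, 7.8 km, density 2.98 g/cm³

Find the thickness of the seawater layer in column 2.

4.25 km

Take the compensation level at the base of the deeper column (depth z_c below the surface of column 1) and equate Σ ρ_i t_i down to z_c; mantle fills any gap and the z_c terms cancel.
Column 1: 30.2×2.74 + (z_c − 30.2)×3.23
Column 2: 1.08×0 + x×1.03 + 7.8×2.98 + (z_c − 1.08 − 7.8 − x)×3.23
The z_c×3.23 term appears on both sides and cancels. Collect the known terms of each column as K = Σ(ρt)_known − 3.23 × (depth of known layers): K_1 = 82.748 − 3.23×30.2 = −14.798; K_2 = 23.244 − 3.23×(1.08 + 7.8) = −5.4384.
Balance: K_1 = K_2 − x×(3.23 − 1.03), so x = (K_2 − K_1)/(3.23 − 1.03) = 9.3596/2.2 = 4.25 km.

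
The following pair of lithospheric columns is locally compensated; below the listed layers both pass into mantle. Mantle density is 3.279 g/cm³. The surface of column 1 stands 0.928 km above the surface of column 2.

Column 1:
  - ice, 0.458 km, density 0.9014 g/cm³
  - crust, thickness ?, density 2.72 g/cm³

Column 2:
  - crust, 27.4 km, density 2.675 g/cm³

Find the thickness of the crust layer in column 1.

Take the compensation level at the base of the deeper column (depth z_c below the surface of column 1) and equate Σ ρ_i t_i down to z_c; mantle fills any gap and the z_c terms cancel.
Column 1: 0.458×0.9014 + x×2.72 + (z_c − 0.458 − x)×3.279
Column 2: 0.928×0 + 27.4×2.675 + (z_c − 0.928 − 27.4)×3.279
The z_c×3.279 term appears on both sides and cancels. Collect the known terms of each column as K = Σ(ρt)_known − 3.279 × (depth of known layers): K_1 = 0.4128412 − 3.279×0.458 = −1.0889408; K_2 = 73.295 − 3.279×(0.928 + 27.4) = −19.592512.
Balance: K_1 − x×(3.279 − 2.72) = K_2, so x = (K_1 − K_2)/(3.279 − 2.72) = 18.5036/0.559 = 33.1 km.

33.1 km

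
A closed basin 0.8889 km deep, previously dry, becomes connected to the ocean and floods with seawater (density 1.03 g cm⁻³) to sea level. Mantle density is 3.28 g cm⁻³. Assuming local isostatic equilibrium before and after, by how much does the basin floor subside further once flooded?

After flooding the water column is d + s deep. Its weight must equal the weight of mantle displaced by the extra subsidence s: (d + s) ρ_w = s ρ_m.
s = d ρ_w / (ρ_m − ρ_w) = 0.8889 km × 1.03/(3.28 − 1.03) = 0.407 km.

0.407 km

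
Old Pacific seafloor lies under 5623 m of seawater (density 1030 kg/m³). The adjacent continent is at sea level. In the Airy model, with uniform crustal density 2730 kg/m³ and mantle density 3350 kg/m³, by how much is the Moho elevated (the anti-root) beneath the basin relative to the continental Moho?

15400 m

By Archimedes' principle applied to the lithosphere: replacing crust with seawater at the top is compensated by replacing crust with mantle at the base: d (ρ_c − ρ_w) = a (ρ_m − ρ_c).
a = d (ρ_c − ρ_w)/(ρ_m − ρ_c) = 5623 m × 1700/620 = 15400 m.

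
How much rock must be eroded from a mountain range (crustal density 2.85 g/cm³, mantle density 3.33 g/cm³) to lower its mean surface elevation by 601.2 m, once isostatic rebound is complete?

4170 m

Net drop Δ = e − u = e − e ρ_c/ρ_m = e (ρ_m − ρ_c)/ρ_m.
e = Δ ρ_m/(ρ_m − ρ_c) = 601.2 m × 3.33/0.48 = 4170 m.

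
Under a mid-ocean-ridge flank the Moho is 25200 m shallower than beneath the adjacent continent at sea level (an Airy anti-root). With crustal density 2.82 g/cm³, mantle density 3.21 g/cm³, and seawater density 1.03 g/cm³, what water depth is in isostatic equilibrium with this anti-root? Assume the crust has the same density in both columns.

Replacing a thickness d of crust by seawater at the top must be balanced by replacing crust with mantle at the base: d (ρ_c − ρ_w) = a (ρ_m − ρ_c).
d = a (ρ_m − ρ_c)/(ρ_c − ρ_w) = 25200 m × 0.39/1.79 = 5490 m.

5490 m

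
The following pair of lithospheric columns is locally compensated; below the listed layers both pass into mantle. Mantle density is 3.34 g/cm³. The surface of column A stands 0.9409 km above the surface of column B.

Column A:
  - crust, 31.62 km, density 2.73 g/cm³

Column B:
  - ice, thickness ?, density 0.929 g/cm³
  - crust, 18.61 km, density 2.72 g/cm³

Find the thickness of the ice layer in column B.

1.91 km

Take the compensation level at the base of the deeper column (depth z_c below the surface of column A) and equate Σ ρ_i t_i down to z_c; mantle fills any gap and the z_c terms cancel.
Column A: 31.62×2.73 + (z_c − 31.62)×3.34
Column B: 0.9409×0 + x×0.929 + 18.61×2.72 + (z_c − 0.9409 − 18.61 − x)×3.34
The z_c×3.34 term appears on both sides and cancels. Collect the known terms of each column as K = Σ(ρt)_known − 3.34 × (depth of known layers): K_A = 86.3226 − 3.34×31.62 = −19.2882; K_B = 50.6192 − 3.34×(0.9409 + 18.61) = −14.680806.
Balance: K_A = K_B − x×(3.34 − 0.929), so x = (K_B − K_A)/(3.34 − 0.929) = 4.60739/2.411 = 1.91 km.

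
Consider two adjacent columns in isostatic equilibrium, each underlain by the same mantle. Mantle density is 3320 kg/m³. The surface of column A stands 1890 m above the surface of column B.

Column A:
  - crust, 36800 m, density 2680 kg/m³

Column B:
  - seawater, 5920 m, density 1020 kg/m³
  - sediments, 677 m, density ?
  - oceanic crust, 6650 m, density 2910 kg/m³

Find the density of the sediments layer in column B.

1940 kg/m³

Take the compensation level at the base of the deeper column (depth z_c below the surface of column A) and equate Σ ρ_i t_i down to z_c; mantle fills any gap and the z_c terms cancel.
Column A: 36800×2680 + (z_c − 36800)×3320
Column B: 1890×0 + 5920×1020 + 677×ρ + 6650×2910 + (z_c − 1890 − 13247)×3320
The z_c×3320 term appears on both sides and cancels. Collect the known terms of each column as K = Σ(ρt)_known − 3320 × (depth of known layers): K_A = 98624000 − 3320×36800 = −23552000; K_B = 25389900 − 3320×(1890 + 13247) = −24864940.
Balance: K_A = K_B + 677×ρ, so ρ = (K_A − K_B)/677 = 1312940/677 = 1940 kg/m³.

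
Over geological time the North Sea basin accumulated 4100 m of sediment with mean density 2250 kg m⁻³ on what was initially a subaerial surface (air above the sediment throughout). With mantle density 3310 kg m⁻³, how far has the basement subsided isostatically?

Subaerial load: s = t ρ_sed / ρ_m = 4100 m × 2250/3310 = 2790 m.

2790 m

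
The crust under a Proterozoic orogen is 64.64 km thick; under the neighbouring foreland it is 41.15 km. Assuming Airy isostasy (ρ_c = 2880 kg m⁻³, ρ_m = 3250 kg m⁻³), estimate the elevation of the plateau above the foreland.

2.67 km

Excess crust Δ = 64.64 km − 41.15 km = 23.49 km, split between elevation h and root r with h + r = Δ.
Airy balance ρ_c h = (ρ_m − ρ_c) r gives r = h ρ_c/(ρ_m − ρ_c), so h (1 + ρ_c/(ρ_m − ρ_c)) = Δ, i.e. h = Δ (ρ_m − ρ_c)/ρ_m.
h = 23.49 km × 370/3250 = 2.67 km.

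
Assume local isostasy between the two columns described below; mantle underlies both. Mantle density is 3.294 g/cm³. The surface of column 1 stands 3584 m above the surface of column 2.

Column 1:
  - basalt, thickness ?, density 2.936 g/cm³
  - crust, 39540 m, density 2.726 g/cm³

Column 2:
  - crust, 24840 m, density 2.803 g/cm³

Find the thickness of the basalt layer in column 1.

4310 m

Take the compensation level at the base of the deeper column (depth z_c below the surface of column 1) and equate Σ ρ_i t_i down to z_c; mantle fills any gap and the z_c terms cancel.
Column 1: x×2.936 + 39540×2.726 + (z_c − 39540 − x)×3.294
Column 2: 3584×0 + 24840×2.803 + (z_c − 3584 − 24840)×3.294
The z_c×3.294 term appears on both sides and cancels. Collect the known terms of each column as K = Σ(ρt)_known − 3.294 × (depth of known layers): K_1 = 107786.04 − 3.294×39540 = −22458.72; K_2 = 69626.52 − 3.294×(3584 + 24840) = −24002.136.
Balance: K_1 − x×(3.294 − 2.936) = K_2, so x = (K_1 − K_2)/(3.294 − 2.936) = 1543.42/0.358 = 4310 m.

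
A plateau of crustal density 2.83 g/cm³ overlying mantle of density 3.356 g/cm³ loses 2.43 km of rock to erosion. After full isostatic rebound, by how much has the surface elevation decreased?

Rebound u = e ρ_c/ρ_m = 2.43 km × 2.83/3.356 = 2.049 km.
Net surface drop = e − u = 2.43 km − 2.049 km = e (ρ_m − ρ_c)/ρ_m = 0.381 km.

0.381 km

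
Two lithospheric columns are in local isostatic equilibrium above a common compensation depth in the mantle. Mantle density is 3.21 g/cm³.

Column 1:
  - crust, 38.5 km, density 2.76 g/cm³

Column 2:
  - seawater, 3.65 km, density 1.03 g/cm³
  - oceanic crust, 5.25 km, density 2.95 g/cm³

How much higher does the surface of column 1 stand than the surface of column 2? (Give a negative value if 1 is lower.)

For any compensation level in the mantle, the mantle terms cancel and isostasy reduces to e = (Σt_1 − Σt_2) − (Σ(ρt)_1 − Σ(ρt)_2) / ρ_m.
Σt_1 = 38.5 km; Σt_2 = 8.9 km; Σ(ρt)_1 = 106.26; Σ(ρt)_2 = 19.247 (in km·g/cm³).
e = (38.5 − 8.9) − (106.26 − 19.247) / 3.21 = 2.49 km.

2.49 km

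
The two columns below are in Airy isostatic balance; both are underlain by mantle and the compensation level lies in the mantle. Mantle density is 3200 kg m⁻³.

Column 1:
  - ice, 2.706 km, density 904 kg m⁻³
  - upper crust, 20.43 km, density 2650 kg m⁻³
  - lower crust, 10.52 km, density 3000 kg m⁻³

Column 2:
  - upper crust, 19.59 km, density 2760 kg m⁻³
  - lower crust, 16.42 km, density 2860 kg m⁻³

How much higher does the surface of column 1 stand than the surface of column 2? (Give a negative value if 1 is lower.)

1.67 km

For any compensation level in the mantle, the mantle terms cancel and isostasy reduces to e = (Σt_1 − Σt_2) − (Σ(ρt)_1 − Σ(ρt)_2) / ρ_m.
Σt_1 = 33.656 km; Σt_2 = 36.01 km; Σ(ρt)_1 = 88145.724; Σ(ρt)_2 = 101029.6 (in km·kg m⁻³).
e = (33.656 − 36.01) − (88145.724 − 101029.6) / 3200 = 1.67 km.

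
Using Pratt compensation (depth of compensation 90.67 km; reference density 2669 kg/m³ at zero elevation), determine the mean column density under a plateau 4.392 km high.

Pratt balance: ρ_ref D = ρ (D + h).
ρ = ρ_ref D/(D + h) = 2669 × 90.67 km/(90.67 km + 4.392 km) = 2550 kg/m³.

2550 kg/m³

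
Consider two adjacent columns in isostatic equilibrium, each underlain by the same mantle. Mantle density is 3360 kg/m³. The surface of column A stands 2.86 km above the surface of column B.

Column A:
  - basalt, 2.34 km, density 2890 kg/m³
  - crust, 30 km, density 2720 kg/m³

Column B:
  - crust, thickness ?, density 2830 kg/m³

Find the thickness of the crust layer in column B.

Take the compensation level at the base of the deeper column (depth z_c below the surface of column A) and equate Σ ρ_i t_i down to z_c; mantle fills any gap and the z_c terms cancel.
Column A: 2.34×2890 + 30×2720 + (z_c − 32.34)×3360
Column B: 2.86×0 + x×2830 + (z_c − 2.86 − 0 − x)×3360
The z_c×3360 term appears on both sides and cancels. Collect the known terms of each column as K = Σ(ρt)_known − 3360 × (depth of known layers): K_A = 88362.6 − 3360×32.34 = −20299.8; K_B = 0 − 3360×(2.86 + 0) = −9609.6.
Balance: K_A = K_B − x×(3360 − 2830), so x = (K_B − K_A)/(3360 − 2830) = 10690.2/530 = 20.2 km.

20.2 km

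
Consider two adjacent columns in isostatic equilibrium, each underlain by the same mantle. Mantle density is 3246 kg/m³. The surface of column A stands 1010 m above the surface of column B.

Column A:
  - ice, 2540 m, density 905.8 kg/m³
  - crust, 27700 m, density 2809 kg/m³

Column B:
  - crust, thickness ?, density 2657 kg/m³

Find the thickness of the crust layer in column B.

25100 m

Take the compensation level at the base of the deeper column (depth z_c below the surface of column A) and equate Σ ρ_i t_i down to z_c; mantle fills any gap and the z_c terms cancel.
Column A: 2540×905.8 + 27700×2809 + (z_c − 30240)×3246
Column B: 1010×0 + x×2657 + (z_c − 1010 − 0 − x)×3246
The z_c×3246 term appears on both sides and cancels. Collect the known terms of each column as K = Σ(ρt)_known − 3246 × (depth of known layers): K_A = 80110032 − 3246×30240 = −18049008; K_B = 0 − 3246×(1010 + 0) = −3278460.
Balance: K_A = K_B − x×(3246 − 2657), so x = (K_B − K_A)/(3246 − 2657) = 14770500/589 = 25100 m.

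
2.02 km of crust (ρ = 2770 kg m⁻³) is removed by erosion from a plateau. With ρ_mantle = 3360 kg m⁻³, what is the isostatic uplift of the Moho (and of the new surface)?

Unloading: uplift u = e ρ_c/ρ_m = 2.02 km × 2770/3360 = 1.67 km.

1.67 km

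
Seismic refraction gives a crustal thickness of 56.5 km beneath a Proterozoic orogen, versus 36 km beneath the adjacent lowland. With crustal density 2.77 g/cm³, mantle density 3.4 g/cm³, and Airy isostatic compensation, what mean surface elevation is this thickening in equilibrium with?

Excess crust Δ = 56.5 km − 36 km = 20.5 km, split between elevation h and root r with h + r = Δ.
Airy balance ρ_c h = (ρ_m − ρ_c) r gives r = h ρ_c/(ρ_m − ρ_c), so h (1 + ρ_c/(ρ_m − ρ_c)) = Δ, i.e. h = Δ (ρ_m − ρ_c)/ρ_m.
h = 20.5 km × 0.63/3.4 = 3.8 km.

3.8 km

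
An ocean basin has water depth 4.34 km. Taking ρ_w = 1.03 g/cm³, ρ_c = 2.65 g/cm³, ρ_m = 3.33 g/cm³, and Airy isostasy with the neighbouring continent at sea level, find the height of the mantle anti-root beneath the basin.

10.3 km

Equating mass per unit area of the two columns: replacing crust with seawater at the top is compensated by replacing crust with mantle at the base: d (ρ_c − ρ_w) = a (ρ_m − ρ_c).
a = d (ρ_c − ρ_w)/(ρ_m − ρ_c) = 4.34 km × 1.62/0.68 = 10.3 km.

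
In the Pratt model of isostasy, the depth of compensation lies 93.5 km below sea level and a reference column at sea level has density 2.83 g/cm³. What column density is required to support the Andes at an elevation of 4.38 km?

2.7 g/cm³

Pratt balance: ρ_ref D = ρ (D + h).
ρ = ρ_ref D/(D + h) = 2.83 × 93.5 km/(93.5 km + 4.38 km) = 2.7 g/cm³.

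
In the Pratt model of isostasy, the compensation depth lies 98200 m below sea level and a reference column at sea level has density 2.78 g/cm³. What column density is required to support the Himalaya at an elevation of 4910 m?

Pratt balance: ρ_ref D = ρ (D + h).
ρ = ρ_ref D/(D + h) = 2.78 × 98200 m/(98200 m + 4910 m) = 2.65 g/cm³.

2.65 g/cm³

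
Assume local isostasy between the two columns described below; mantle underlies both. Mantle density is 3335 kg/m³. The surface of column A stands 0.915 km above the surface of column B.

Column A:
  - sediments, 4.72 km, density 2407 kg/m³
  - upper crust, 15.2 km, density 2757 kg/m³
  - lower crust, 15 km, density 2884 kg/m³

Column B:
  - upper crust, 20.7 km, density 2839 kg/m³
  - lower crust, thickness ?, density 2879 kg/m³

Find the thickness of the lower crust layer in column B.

14.5 km

Take the compensation level at the base of the deeper column (depth z_c below the surface of column A) and equate Σ ρ_i t_i down to z_c; mantle fills any gap and the z_c terms cancel.
Column A: 4.72×2407 + 15.2×2757 + 15×2884 + (z_c − 34.92)×3335
Column B: 0.915×0 + 20.7×2839 + x×2879 + (z_c − 0.915 − 20.7 − x)×3335
The z_c×3335 term appears on both sides and cancels. Collect the known terms of each column as K = Σ(ρt)_known − 3335 × (depth of known layers): K_A = 96527.44 − 3335×34.92 = −19930.76; K_B = 58767.3 − 3335×(0.915 + 20.7) = −13318.725.
Balance: K_A = K_B − x×(3335 − 2879), so x = (K_B − K_A)/(3335 − 2879) = 6612.03/456 = 14.5 km.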